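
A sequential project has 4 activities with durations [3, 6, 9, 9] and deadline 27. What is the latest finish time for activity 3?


LF(activity 3) = deadline - sum of successor durations
Successors: activities 4 through 4 with durations [9]
Sum of successor durations = 9
LF = 27 - 9 = 18

18


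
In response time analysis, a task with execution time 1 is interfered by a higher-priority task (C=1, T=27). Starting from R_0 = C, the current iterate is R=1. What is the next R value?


R_next = C + ceil(R_prev / T_hp) * C_hp
ceil(1 / 27) = ceil(0.037) = 1
Interference = 1 * 1 = 1
R_next = 1 + 1 = 2

2


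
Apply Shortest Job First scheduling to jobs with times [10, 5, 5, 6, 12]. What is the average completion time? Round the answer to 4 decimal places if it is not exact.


SJF order (ascending): [5, 5, 6, 10, 12]
Completion times:
  Job 1: burst=5, C=5
  Job 2: burst=5, C=10
  Job 3: burst=6, C=16
  Job 4: burst=10, C=26
  Job 5: burst=12, C=38
Average completion = 95/5 = 19.0

19.0


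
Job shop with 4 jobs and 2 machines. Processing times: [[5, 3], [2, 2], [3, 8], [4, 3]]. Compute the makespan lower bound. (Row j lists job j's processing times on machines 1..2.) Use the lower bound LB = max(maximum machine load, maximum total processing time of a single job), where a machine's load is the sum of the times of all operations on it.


Machine loads:
  Machine 1: 5 + 2 + 3 + 4 = 14
  Machine 2: 3 + 2 + 8 + 3 = 16
Max machine load = 16
Job totals:
  Job 1: 8
  Job 2: 4
  Job 3: 11
  Job 4: 7
Max job total = 11
Lower bound = max(16, 11) = 16

16


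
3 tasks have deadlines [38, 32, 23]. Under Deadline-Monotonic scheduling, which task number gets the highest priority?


Sort tasks by relative deadline (ascending):
  Task 3: deadline = 23
  Task 2: deadline = 32
  Task 1: deadline = 38
Priority order (highest first): [3, 2, 1]
Highest priority task = 3

3


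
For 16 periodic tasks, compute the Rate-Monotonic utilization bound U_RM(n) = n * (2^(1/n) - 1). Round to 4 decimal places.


Compute 2^(1/16) = 1.0442737824
Subtract 1: 1.0442737824 - 1 = 0.0442737824
Multiply by n: 16 * 0.0442737824 = 0.7083805184
Round to 4 dp: 0.7084

0.7084


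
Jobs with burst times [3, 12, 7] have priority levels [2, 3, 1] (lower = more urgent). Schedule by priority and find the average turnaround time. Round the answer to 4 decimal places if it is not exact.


Sort by priority (ascending = highest first):
Order: [(1, 7), (2, 3), (3, 12)]
Completion times:
  Priority 1, burst=7, C=7
  Priority 2, burst=3, C=10
  Priority 3, burst=12, C=22
Average turnaround = 39/3 = 13.0

13.0


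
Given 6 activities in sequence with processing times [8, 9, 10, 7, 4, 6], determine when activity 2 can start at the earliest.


Activity 2 starts after activities 1 through 1 complete.
Predecessor durations: [8]
ES = 8 = 8

8


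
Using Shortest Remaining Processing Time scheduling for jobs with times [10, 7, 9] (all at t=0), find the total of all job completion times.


Since all jobs arrive at t=0, SRPT equals SPT ordering.
SPT order: [7, 9, 10]
Completion times:
  Job 1: p=7, C=7
  Job 2: p=9, C=16
  Job 3: p=10, C=26
Total completion time = 7 + 16 + 26 = 49

49


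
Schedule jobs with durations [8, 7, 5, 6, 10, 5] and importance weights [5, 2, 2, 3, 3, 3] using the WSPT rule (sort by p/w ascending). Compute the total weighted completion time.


Compute p/w ratios and sort ascending (WSPT): [(8, 5), (5, 3), (6, 3), (5, 2), (10, 3), (7, 2)]
Compute weighted completion times:
  Job (p=8,w=5): C=8, w*C=5*8=40
  Job (p=5,w=3): C=13, w*C=3*13=39
  Job (p=6,w=3): C=19, w*C=3*19=57
  Job (p=5,w=2): C=24, w*C=2*24=48
  Job (p=10,w=3): C=34, w*C=3*34=102
  Job (p=7,w=2): C=41, w*C=2*41=82
Total weighted completion time = 368

368


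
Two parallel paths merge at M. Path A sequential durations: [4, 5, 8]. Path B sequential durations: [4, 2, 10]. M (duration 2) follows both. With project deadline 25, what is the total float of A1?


Forward pass: ES(A1) = sum of predecessors on chain A = 0
EF = ES + duration = 0 + 4 = 4
Backward pass: LF(M) = deadline = 25; LS(M) = 25 - 2 = 23
LF(A1) = LS(M) - sum(successors on chain A) = 23 - 13 = 10
LS = LF - duration = 10 - 4 = 6
Total float = LS - ES = 6 - 0 = 6

6


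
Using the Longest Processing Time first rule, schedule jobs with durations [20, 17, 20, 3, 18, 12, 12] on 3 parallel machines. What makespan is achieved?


Sort jobs in decreasing order (LPT): [20, 20, 18, 17, 12, 12, 3]
Assign each job to the least loaded machine:
  Machine 1: jobs [20, 12, 3], load = 35
  Machine 2: jobs [20, 12], load = 32
  Machine 3: jobs [18, 17], load = 35
Makespan = max load = 35

35


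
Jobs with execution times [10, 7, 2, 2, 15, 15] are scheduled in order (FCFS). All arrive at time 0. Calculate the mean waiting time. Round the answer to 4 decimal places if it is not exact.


FCFS order (as given): [10, 7, 2, 2, 15, 15]
Waiting times:
  Job 1: wait = 0
  Job 2: wait = 10
  Job 3: wait = 17
  Job 4: wait = 19
  Job 5: wait = 21
  Job 6: wait = 36
Sum of waiting times = 103
Average waiting time = 103/6 = 17.1667

17.1667


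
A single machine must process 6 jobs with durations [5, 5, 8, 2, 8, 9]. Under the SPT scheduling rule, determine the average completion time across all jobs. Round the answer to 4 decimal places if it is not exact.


Sort jobs by processing time (SPT order): [2, 5, 5, 8, 8, 9]
Compute completion times sequentially:
  Job 1: processing = 2, completes at 2
  Job 2: processing = 5, completes at 7
  Job 3: processing = 5, completes at 12
  Job 4: processing = 8, completes at 20
  Job 5: processing = 8, completes at 28
  Job 6: processing = 9, completes at 37
Sum of completion times = 106
Average completion time = 106/6 = 17.6667

17.6667


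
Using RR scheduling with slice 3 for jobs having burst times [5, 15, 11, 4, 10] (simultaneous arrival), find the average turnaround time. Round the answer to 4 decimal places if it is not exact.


Time quantum = 3
Execution trace:
  J1 runs 3 units, time = 3
  J2 runs 3 units, time = 6
  J3 runs 3 units, time = 9
  J4 runs 3 units, time = 12
  J5 runs 3 units, time = 15
  J1 runs 2 units, time = 17
  J2 runs 3 units, time = 20
  J3 runs 3 units, time = 23
  J4 runs 1 units, time = 24
  J5 runs 3 units, time = 27
  J2 runs 3 units, time = 30
  J3 runs 3 units, time = 33
  J5 runs 3 units, time = 36
  J2 runs 3 units, time = 39
  J3 runs 2 units, time = 41
  J5 runs 1 units, time = 42
  J2 runs 3 units, time = 45
Finish times: [17, 45, 41, 24, 42]
Average turnaround = 169/5 = 33.8

33.8


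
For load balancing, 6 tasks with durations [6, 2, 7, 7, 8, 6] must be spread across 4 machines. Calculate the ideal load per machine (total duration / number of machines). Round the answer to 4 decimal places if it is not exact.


Total processing time = 6 + 2 + 7 + 7 + 8 + 6 = 36
Number of machines = 4
Ideal balanced load = 36 / 4 = 9.0

9.0


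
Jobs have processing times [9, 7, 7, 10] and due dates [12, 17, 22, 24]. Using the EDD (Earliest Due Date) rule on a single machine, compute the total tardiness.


Sort by due date (EDD order): [(9, 12), (7, 17), (7, 22), (10, 24)]
Compute completion times and tardiness:
  Job 1: p=9, d=12, C=9, tardiness=max(0,9-12)=0
  Job 2: p=7, d=17, C=16, tardiness=max(0,16-17)=0
  Job 3: p=7, d=22, C=23, tardiness=max(0,23-22)=1
  Job 4: p=10, d=24, C=33, tardiness=max(0,33-24)=9
Total tardiness = 10

10


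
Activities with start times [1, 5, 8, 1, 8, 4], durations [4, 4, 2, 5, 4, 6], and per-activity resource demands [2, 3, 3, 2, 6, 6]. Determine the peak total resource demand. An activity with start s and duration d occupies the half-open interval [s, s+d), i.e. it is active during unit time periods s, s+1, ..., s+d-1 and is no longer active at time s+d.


Each activity i is active on [start_i, start_i + duration_i).
Compute total resource usage per time slot:
  t=0: active resources = [], total = 0
  t=1: active resources = [2, 2], total = 4
  t=2: active resources = [2, 2], total = 4
  t=3: active resources = [2, 2], total = 4
  t=4: active resources = [2, 2, 6], total = 10
  t=5: active resources = [3, 2, 6], total = 11
  t=6: active resources = [3, 6], total = 9
  t=7: active resources = [3, 6], total = 9
  t=8: active resources = [3, 3, 6, 6], total = 18
  t=9: active resources = [3, 6, 6], total = 15
  t=10: active resources = [6], total = 6
  t=11: active resources = [6], total = 6
Peak resource demand = 18

18


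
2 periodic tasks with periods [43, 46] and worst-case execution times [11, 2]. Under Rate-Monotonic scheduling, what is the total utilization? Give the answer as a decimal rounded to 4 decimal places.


Compute individual utilizations (exact fractions):
  Task 1: C/T = 11/43 (approx. 0.2558)
  Task 2: C/T = 2/46 = 1/23 (approx. 0.0435)
Total utilization U = 11/43 + 1/23 = 296/989
Rounded to 4 decimal places: U = 0.2993
RM (Liu & Layland) bound for 2 tasks = 0.828427; compare with U = 296/989 (approx. 0.299292)
U <= bound, so schedulable by RM sufficient condition.

0.2993


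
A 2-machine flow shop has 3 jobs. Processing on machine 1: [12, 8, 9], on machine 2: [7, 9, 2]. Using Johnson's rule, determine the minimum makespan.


Apply Johnson's rule:
  Group 1 (a <= b): [(2, 8, 9)]
  Group 2 (a > b): [(1, 12, 7), (3, 9, 2)]
Optimal job order: [2, 1, 3]
Schedule:
  Job 2: M1 done at 8, M2 done at 17
  Job 1: M1 done at 20, M2 done at 27
  Job 3: M1 done at 29, M2 done at 31
Makespan = 31

31


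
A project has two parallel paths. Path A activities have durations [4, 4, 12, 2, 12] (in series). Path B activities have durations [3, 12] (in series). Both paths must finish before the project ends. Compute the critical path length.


Path A total = 4 + 4 + 12 + 2 + 12 = 34
Path B total = 3 + 12 = 15
Critical path = longest path = max(34, 15) = 34

34


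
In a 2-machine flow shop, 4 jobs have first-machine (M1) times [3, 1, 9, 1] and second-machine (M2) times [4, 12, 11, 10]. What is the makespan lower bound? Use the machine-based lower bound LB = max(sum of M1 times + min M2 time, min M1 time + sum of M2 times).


LB1 = sum(M1 times) + min(M2 times) = 14 + 4 = 18
LB2 = min(M1 times) + sum(M2 times) = 1 + 37 = 38
Lower bound = max(LB1, LB2) = max(18, 38) = 38

38


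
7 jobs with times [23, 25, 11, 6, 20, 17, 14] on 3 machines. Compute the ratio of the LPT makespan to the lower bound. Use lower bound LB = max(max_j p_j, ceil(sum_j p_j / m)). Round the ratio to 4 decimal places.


LPT order: [25, 23, 20, 17, 14, 11, 6]
Machine loads after assignment: [42, 37, 37]
LPT makespan = 42
Lower bound = max(max_job, ceil(total/3)) = max(25, 39) = 39
Ratio = 42 / 39 = 1.0769

1.0769


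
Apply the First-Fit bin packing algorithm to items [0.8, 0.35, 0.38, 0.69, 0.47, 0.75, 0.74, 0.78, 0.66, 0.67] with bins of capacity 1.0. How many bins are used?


Place items sequentially using First-Fit:
  Item 0.8 -> new Bin 1
  Item 0.35 -> new Bin 2
  Item 0.38 -> Bin 2 (now 0.73)
  Item 0.69 -> new Bin 3
  Item 0.47 -> new Bin 4
  Item 0.75 -> new Bin 5
  Item 0.74 -> new Bin 6
  Item 0.78 -> new Bin 7
  Item 0.66 -> new Bin 8
  Item 0.67 -> new Bin 9
Total bins used = 9

9


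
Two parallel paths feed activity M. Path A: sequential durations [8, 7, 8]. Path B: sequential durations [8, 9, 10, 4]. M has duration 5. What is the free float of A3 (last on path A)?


ES(A3) = sum of predecessors on chain A = 15
EF(A3) = ES + duration = 15 + 8 = 23
Successor of A3 is M. ES(M) = max(sum(A), sum(B)) = max(23, 31) = 31
Free float = ES(successor) - EF(current) = 31 - 23 = 8

8


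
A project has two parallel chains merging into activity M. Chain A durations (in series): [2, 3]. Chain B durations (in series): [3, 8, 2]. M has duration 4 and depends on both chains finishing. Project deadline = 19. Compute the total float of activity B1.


Forward pass: ES(B1) = sum of predecessors on chain B = 0
EF = ES + duration = 0 + 3 = 3
Backward pass: LF(M) = deadline = 19; LS(M) = 19 - 4 = 15
LF(B1) = LS(M) - sum(successors on chain B) = 15 - 10 = 5
LS = LF - duration = 5 - 3 = 2
Total float = LS - ES = 2 - 0 = 2

2


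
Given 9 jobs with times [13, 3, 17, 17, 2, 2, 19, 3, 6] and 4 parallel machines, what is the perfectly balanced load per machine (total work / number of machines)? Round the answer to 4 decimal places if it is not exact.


Total processing time = 13 + 3 + 17 + 17 + 2 + 2 + 19 + 3 + 6 = 82
Number of machines = 4
Ideal balanced load = 82 / 4 = 20.5

20.5


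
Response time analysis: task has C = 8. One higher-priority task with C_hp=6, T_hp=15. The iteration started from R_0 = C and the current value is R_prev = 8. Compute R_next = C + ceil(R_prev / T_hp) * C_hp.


R_next = C + ceil(R_prev / T_hp) * C_hp
ceil(8 / 15) = ceil(0.5333) = 1
Interference = 1 * 6 = 6
R_next = 8 + 6 = 14

14


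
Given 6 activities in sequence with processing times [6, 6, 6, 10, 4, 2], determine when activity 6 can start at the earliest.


Activity 6 starts after activities 1 through 5 complete.
Predecessor durations: [6, 6, 6, 10, 4]
ES = 6 + 6 + 6 + 10 + 4 = 32

32


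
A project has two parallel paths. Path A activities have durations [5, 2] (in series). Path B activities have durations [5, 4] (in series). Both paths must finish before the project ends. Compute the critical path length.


Path A total = 5 + 2 = 7
Path B total = 5 + 4 = 9
Critical path = longest path = max(7, 9) = 9

9


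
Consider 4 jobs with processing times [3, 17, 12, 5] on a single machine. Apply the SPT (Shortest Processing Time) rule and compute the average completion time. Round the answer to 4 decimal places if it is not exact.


Sort jobs by processing time (SPT order): [3, 5, 12, 17]
Compute completion times sequentially:
  Job 1: processing = 3, completes at 3
  Job 2: processing = 5, completes at 8
  Job 3: processing = 12, completes at 20
  Job 4: processing = 17, completes at 37
Sum of completion times = 68
Average completion time = 68/4 = 17.0

17.0


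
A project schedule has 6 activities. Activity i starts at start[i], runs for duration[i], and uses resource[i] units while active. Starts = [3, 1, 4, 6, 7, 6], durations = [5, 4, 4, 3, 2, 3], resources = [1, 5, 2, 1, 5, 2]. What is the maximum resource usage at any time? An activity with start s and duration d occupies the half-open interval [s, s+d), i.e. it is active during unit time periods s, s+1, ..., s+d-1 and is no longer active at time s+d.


Each activity i is active on [start_i, start_i + duration_i).
Compute total resource usage per time slot:
  t=0: active resources = [], total = 0
  t=1: active resources = [5], total = 5
  t=2: active resources = [5], total = 5
  t=3: active resources = [1, 5], total = 6
  t=4: active resources = [1, 5, 2], total = 8
  t=5: active resources = [1, 2], total = 3
  t=6: active resources = [1, 2, 1, 2], total = 6
  t=7: active resources = [1, 2, 1, 5, 2], total = 11
  t=8: active resources = [1, 5, 2], total = 8
Peak resource demand = 11

11


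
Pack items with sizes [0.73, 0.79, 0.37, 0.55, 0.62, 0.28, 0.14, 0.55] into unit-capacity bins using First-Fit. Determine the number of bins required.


Place items sequentially using First-Fit:
  Item 0.73 -> new Bin 1
  Item 0.79 -> new Bin 2
  Item 0.37 -> new Bin 3
  Item 0.55 -> Bin 3 (now 0.92)
  Item 0.62 -> new Bin 4
  Item 0.28 -> Bin 4 (now 0.9)
  Item 0.14 -> Bin 1 (now 0.87)
  Item 0.55 -> new Bin 5
Total bins used = 5

5


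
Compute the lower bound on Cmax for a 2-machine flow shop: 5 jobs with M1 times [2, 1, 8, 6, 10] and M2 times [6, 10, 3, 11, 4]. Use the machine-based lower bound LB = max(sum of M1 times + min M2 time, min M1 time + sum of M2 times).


LB1 = sum(M1 times) + min(M2 times) = 27 + 3 = 30
LB2 = min(M1 times) + sum(M2 times) = 1 + 34 = 35
Lower bound = max(LB1, LB2) = max(30, 35) = 35

35


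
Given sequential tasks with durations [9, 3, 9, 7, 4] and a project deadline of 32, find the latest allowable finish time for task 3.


LF(activity 3) = deadline - sum of successor durations
Successors: activities 4 through 5 with durations [7, 4]
Sum of successor durations = 11
LF = 32 - 11 = 21

21


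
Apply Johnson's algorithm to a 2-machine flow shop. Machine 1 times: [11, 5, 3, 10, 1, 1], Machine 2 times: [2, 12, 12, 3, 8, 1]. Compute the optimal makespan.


Apply Johnson's rule:
  Group 1 (a <= b): [(5, 1, 8), (6, 1, 1), (3, 3, 12), (2, 5, 12)]
  Group 2 (a > b): [(4, 10, 3), (1, 11, 2)]
Optimal job order: [5, 6, 3, 2, 4, 1]
Schedule:
  Job 5: M1 done at 1, M2 done at 9
  Job 6: M1 done at 2, M2 done at 10
  Job 3: M1 done at 5, M2 done at 22
  Job 2: M1 done at 10, M2 done at 34
  Job 4: M1 done at 20, M2 done at 37
  Job 1: M1 done at 31, M2 done at 39
Makespan = 39

39


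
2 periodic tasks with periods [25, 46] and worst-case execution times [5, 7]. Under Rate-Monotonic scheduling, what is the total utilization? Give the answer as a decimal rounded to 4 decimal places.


Compute individual utilizations (exact fractions):
  Task 1: C/T = 5/25 = 1/5 (approx. 0.2)
  Task 2: C/T = 7/46 (approx. 0.1522)
Total utilization U = 1/5 + 7/46 = 81/230
Rounded to 4 decimal places: U = 0.3522
RM (Liu & Layland) bound for 2 tasks = 0.828427; compare with U = 81/230 (approx. 0.352174)
U <= bound, so schedulable by RM sufficient condition.

0.3522


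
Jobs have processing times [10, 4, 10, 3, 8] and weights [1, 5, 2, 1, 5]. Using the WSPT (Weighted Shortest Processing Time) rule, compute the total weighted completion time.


Compute p/w ratios and sort ascending (WSPT): [(4, 5), (8, 5), (3, 1), (10, 2), (10, 1)]
Compute weighted completion times:
  Job (p=4,w=5): C=4, w*C=5*4=20
  Job (p=8,w=5): C=12, w*C=5*12=60
  Job (p=3,w=1): C=15, w*C=1*15=15
  Job (p=10,w=2): C=25, w*C=2*25=50
  Job (p=10,w=1): C=35, w*C=1*35=35
Total weighted completion time = 180

180


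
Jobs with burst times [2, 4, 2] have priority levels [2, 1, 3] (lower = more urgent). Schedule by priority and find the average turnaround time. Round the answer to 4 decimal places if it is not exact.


Sort by priority (ascending = highest first):
Order: [(1, 4), (2, 2), (3, 2)]
Completion times:
  Priority 1, burst=4, C=4
  Priority 2, burst=2, C=6
  Priority 3, burst=2, C=8
Average turnaround = 18/3 = 6.0

6.0


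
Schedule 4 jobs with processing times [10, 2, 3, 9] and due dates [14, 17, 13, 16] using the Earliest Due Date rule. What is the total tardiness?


Sort by due date (EDD order): [(3, 13), (10, 14), (9, 16), (2, 17)]
Compute completion times and tardiness:
  Job 1: p=3, d=13, C=3, tardiness=max(0,3-13)=0
  Job 2: p=10, d=14, C=13, tardiness=max(0,13-14)=0
  Job 3: p=9, d=16, C=22, tardiness=max(0,22-16)=6
  Job 4: p=2, d=17, C=24, tardiness=max(0,24-17)=7
Total tardiness = 13

13


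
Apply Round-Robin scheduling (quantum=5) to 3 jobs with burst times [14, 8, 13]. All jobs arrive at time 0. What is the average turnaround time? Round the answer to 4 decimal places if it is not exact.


Time quantum = 5
Execution trace:
  J1 runs 5 units, time = 5
  J2 runs 5 units, time = 10
  J3 runs 5 units, time = 15
  J1 runs 5 units, time = 20
  J2 runs 3 units, time = 23
  J3 runs 5 units, time = 28
  J1 runs 4 units, time = 32
  J3 runs 3 units, time = 35
Finish times: [32, 23, 35]
Average turnaround = 90/3 = 30.0

30.0


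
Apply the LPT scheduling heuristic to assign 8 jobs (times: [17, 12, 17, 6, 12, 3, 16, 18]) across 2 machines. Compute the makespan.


Sort jobs in decreasing order (LPT): [18, 17, 17, 16, 12, 12, 6, 3]
Assign each job to the least loaded machine:
  Machine 1: jobs [18, 16, 12, 6], load = 52
  Machine 2: jobs [17, 17, 12, 3], load = 49
Makespan = max load = 52

52


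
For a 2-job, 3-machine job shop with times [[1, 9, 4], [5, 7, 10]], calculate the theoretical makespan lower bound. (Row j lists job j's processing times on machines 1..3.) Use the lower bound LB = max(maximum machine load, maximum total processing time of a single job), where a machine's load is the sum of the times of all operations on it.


Machine loads:
  Machine 1: 1 + 5 = 6
  Machine 2: 9 + 7 = 16
  Machine 3: 4 + 10 = 14
Max machine load = 16
Job totals:
  Job 1: 14
  Job 2: 22
Max job total = 22
Lower bound = max(16, 22) = 22

22


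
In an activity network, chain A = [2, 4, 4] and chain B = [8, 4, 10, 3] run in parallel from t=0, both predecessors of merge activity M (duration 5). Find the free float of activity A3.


ES(A3) = sum of predecessors on chain A = 6
EF(A3) = ES + duration = 6 + 4 = 10
Successor of A3 is M. ES(M) = max(sum(A), sum(B)) = max(10, 25) = 25
Free float = ES(successor) - EF(current) = 25 - 10 = 15

15


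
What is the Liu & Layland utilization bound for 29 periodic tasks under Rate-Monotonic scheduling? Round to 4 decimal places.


Compute 2^(1/29) = 1.0241895602
Subtract 1: 1.0241895602 - 1 = 0.0241895602
Multiply by n: 29 * 0.0241895602 = 0.7014972458
Round to 4 dp: 0.7015

0.7015


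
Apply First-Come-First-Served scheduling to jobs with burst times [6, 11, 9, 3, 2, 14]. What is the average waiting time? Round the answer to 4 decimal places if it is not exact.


FCFS order (as given): [6, 11, 9, 3, 2, 14]
Waiting times:
  Job 1: wait = 0
  Job 2: wait = 6
  Job 3: wait = 17
  Job 4: wait = 26
  Job 5: wait = 29
  Job 6: wait = 31
Sum of waiting times = 109
Average waiting time = 109/6 = 18.1667

18.1667


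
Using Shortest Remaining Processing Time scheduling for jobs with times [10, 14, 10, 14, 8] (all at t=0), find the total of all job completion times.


Since all jobs arrive at t=0, SRPT equals SPT ordering.
SPT order: [8, 10, 10, 14, 14]
Completion times:
  Job 1: p=8, C=8
  Job 2: p=10, C=18
  Job 3: p=10, C=28
  Job 4: p=14, C=42
  Job 5: p=14, C=56
Total completion time = 8 + 18 + 28 + 42 + 56 = 152

152


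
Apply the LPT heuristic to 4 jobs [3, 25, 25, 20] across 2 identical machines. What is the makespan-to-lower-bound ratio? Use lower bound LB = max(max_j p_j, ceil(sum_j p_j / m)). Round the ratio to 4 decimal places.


LPT order: [25, 25, 20, 3]
Machine loads after assignment: [45, 28]
LPT makespan = 45
Lower bound = max(max_job, ceil(total/2)) = max(25, 37) = 37
Ratio = 45 / 37 = 1.2162

1.2162


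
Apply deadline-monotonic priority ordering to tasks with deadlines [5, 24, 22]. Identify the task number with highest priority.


Sort tasks by relative deadline (ascending):
  Task 1: deadline = 5
  Task 3: deadline = 22
  Task 2: deadline = 24
Priority order (highest first): [1, 3, 2]
Highest priority task = 1

1


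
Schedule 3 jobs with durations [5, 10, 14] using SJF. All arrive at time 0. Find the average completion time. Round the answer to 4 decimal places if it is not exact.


SJF order (ascending): [5, 10, 14]
Completion times:
  Job 1: burst=5, C=5
  Job 2: burst=10, C=15
  Job 3: burst=14, C=29
Average completion = 49/3 = 16.3333

16.3333


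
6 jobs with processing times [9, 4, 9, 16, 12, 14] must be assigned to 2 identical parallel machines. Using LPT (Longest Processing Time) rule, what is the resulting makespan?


Sort jobs in decreasing order (LPT): [16, 14, 12, 9, 9, 4]
Assign each job to the least loaded machine:
  Machine 1: jobs [16, 9, 9], load = 34
  Machine 2: jobs [14, 12, 4], load = 30
Makespan = max load = 34

34


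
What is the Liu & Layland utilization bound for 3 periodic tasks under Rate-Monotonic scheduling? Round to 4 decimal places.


Compute 2^(1/3) = 1.2599210499
Subtract 1: 1.2599210499 - 1 = 0.2599210499
Multiply by n: 3 * 0.2599210499 = 0.7797631497
Round to 4 dp: 0.7798

0.7798


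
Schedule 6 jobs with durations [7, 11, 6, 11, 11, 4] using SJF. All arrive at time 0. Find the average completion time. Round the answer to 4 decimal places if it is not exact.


SJF order (ascending): [4, 6, 7, 11, 11, 11]
Completion times:
  Job 1: burst=4, C=4
  Job 2: burst=6, C=10
  Job 3: burst=7, C=17
  Job 4: burst=11, C=28
  Job 5: burst=11, C=39
  Job 6: burst=11, C=50
Average completion = 148/6 = 24.6667

24.6667


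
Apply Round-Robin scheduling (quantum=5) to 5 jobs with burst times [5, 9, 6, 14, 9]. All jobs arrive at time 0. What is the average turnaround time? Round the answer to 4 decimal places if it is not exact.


Time quantum = 5
Execution trace:
  J1 runs 5 units, time = 5
  J2 runs 5 units, time = 10
  J3 runs 5 units, time = 15
  J4 runs 5 units, time = 20
  J5 runs 5 units, time = 25
  J2 runs 4 units, time = 29
  J3 runs 1 units, time = 30
  J4 runs 5 units, time = 35
  J5 runs 4 units, time = 39
  J4 runs 4 units, time = 43
Finish times: [5, 29, 30, 43, 39]
Average turnaround = 146/5 = 29.2

29.2


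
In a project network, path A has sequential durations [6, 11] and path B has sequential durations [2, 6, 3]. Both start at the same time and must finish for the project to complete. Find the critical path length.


Path A total = 6 + 11 = 17
Path B total = 2 + 6 + 3 = 11
Critical path = longest path = max(17, 11) = 17

17


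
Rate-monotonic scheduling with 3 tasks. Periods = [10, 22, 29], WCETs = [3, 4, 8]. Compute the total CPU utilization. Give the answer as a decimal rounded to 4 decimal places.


Compute individual utilizations (exact fractions):
  Task 1: C/T = 3/10 (approx. 0.3)
  Task 2: C/T = 4/22 = 2/11 (approx. 0.1818)
  Task 3: C/T = 8/29 (approx. 0.2759)
Total utilization U = 3/10 + 2/11 + 8/29 = 2417/3190
Rounded to 4 decimal places: U = 0.7577
RM (Liu & Layland) bound for 3 tasks = 0.779763; compare with U = 2417/3190 (approx. 0.757680)
U <= bound, so schedulable by RM sufficient condition.

0.7577


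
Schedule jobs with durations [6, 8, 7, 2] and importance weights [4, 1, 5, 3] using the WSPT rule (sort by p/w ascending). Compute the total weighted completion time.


Compute p/w ratios and sort ascending (WSPT): [(2, 3), (7, 5), (6, 4), (8, 1)]
Compute weighted completion times:
  Job (p=2,w=3): C=2, w*C=3*2=6
  Job (p=7,w=5): C=9, w*C=5*9=45
  Job (p=6,w=4): C=15, w*C=4*15=60
  Job (p=8,w=1): C=23, w*C=1*23=23
Total weighted completion time = 134

134


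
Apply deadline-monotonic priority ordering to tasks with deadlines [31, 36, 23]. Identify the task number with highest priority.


Sort tasks by relative deadline (ascending):
  Task 3: deadline = 23
  Task 1: deadline = 31
  Task 2: deadline = 36
Priority order (highest first): [3, 1, 2]
Highest priority task = 3

3


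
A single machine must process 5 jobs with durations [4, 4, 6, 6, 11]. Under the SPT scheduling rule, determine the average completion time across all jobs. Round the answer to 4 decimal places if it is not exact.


Sort jobs by processing time (SPT order): [4, 4, 6, 6, 11]
Compute completion times sequentially:
  Job 1: processing = 4, completes at 4
  Job 2: processing = 4, completes at 8
  Job 3: processing = 6, completes at 14
  Job 4: processing = 6, completes at 20
  Job 5: processing = 11, completes at 31
Sum of completion times = 77
Average completion time = 77/5 = 15.4

15.4


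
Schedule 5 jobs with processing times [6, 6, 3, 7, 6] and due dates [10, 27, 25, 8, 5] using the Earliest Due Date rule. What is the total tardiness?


Sort by due date (EDD order): [(6, 5), (7, 8), (6, 10), (3, 25), (6, 27)]
Compute completion times and tardiness:
  Job 1: p=6, d=5, C=6, tardiness=max(0,6-5)=1
  Job 2: p=7, d=8, C=13, tardiness=max(0,13-8)=5
  Job 3: p=6, d=10, C=19, tardiness=max(0,19-10)=9
  Job 4: p=3, d=25, C=22, tardiness=max(0,22-25)=0
  Job 5: p=6, d=27, C=28, tardiness=max(0,28-27)=1
Total tardiness = 16

16


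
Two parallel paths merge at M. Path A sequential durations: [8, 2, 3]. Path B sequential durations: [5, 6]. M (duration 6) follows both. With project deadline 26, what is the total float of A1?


Forward pass: ES(A1) = sum of predecessors on chain A = 0
EF = ES + duration = 0 + 8 = 8
Backward pass: LF(M) = deadline = 26; LS(M) = 26 - 6 = 20
LF(A1) = LS(M) - sum(successors on chain A) = 20 - 5 = 15
LS = LF - duration = 15 - 8 = 7
Total float = LS - ES = 7 - 0 = 7

7


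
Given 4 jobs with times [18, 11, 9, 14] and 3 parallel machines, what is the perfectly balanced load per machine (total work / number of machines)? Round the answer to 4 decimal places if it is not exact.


Total processing time = 18 + 11 + 9 + 14 = 52
Number of machines = 3
Ideal balanced load = 52 / 3 = 17.3333

17.3333


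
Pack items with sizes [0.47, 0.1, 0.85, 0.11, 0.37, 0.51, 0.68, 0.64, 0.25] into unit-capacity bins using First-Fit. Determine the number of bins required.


Place items sequentially using First-Fit:
  Item 0.47 -> new Bin 1
  Item 0.1 -> Bin 1 (now 0.57)
  Item 0.85 -> new Bin 2
  Item 0.11 -> Bin 1 (now 0.68)
  Item 0.37 -> new Bin 3
  Item 0.51 -> Bin 3 (now 0.88)
  Item 0.68 -> new Bin 4
  Item 0.64 -> new Bin 5
  Item 0.25 -> Bin 1 (now 0.93)
Total bins used = 5

5


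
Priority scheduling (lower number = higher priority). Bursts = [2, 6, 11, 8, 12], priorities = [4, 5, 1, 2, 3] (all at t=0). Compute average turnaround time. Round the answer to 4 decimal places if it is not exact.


Sort by priority (ascending = highest first):
Order: [(1, 11), (2, 8), (3, 12), (4, 2), (5, 6)]
Completion times:
  Priority 1, burst=11, C=11
  Priority 2, burst=8, C=19
  Priority 3, burst=12, C=31
  Priority 4, burst=2, C=33
  Priority 5, burst=6, C=39
Average turnaround = 133/5 = 26.6

26.6


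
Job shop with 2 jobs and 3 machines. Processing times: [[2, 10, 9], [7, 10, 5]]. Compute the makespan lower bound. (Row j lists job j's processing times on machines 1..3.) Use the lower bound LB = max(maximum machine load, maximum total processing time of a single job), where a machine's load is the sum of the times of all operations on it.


Machine loads:
  Machine 1: 2 + 7 = 9
  Machine 2: 10 + 10 = 20
  Machine 3: 9 + 5 = 14
Max machine load = 20
Job totals:
  Job 1: 21
  Job 2: 22
Max job total = 22
Lower bound = max(20, 22) = 22

22


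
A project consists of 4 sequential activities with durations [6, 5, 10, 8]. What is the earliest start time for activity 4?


Activity 4 starts after activities 1 through 3 complete.
Predecessor durations: [6, 5, 10]
ES = 6 + 5 + 10 = 21

21


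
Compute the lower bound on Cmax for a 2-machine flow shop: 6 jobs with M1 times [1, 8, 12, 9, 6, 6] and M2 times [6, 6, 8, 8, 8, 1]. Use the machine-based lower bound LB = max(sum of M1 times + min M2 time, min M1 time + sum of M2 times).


LB1 = sum(M1 times) + min(M2 times) = 42 + 1 = 43
LB2 = min(M1 times) + sum(M2 times) = 1 + 37 = 38
Lower bound = max(LB1, LB2) = max(43, 38) = 43

43


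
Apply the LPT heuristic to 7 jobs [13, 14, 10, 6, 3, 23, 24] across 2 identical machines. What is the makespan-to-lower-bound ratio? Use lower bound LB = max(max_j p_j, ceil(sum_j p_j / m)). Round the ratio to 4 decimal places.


LPT order: [24, 23, 14, 13, 10, 6, 3]
Machine loads after assignment: [47, 46]
LPT makespan = 47
Lower bound = max(max_job, ceil(total/2)) = max(24, 47) = 47
Ratio = 47 / 47 = 1.0

1.0


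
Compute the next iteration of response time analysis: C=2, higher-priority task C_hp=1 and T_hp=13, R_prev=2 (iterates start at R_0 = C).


R_next = C + ceil(R_prev / T_hp) * C_hp
ceil(2 / 13) = ceil(0.1538) = 1
Interference = 1 * 1 = 1
R_next = 2 + 1 = 3

3


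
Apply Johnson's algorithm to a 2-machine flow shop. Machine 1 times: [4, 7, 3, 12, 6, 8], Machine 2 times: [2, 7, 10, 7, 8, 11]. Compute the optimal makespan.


Apply Johnson's rule:
  Group 1 (a <= b): [(3, 3, 10), (5, 6, 8), (2, 7, 7), (6, 8, 11)]
  Group 2 (a > b): [(4, 12, 7), (1, 4, 2)]
Optimal job order: [3, 5, 2, 6, 4, 1]
Schedule:
  Job 3: M1 done at 3, M2 done at 13
  Job 5: M1 done at 9, M2 done at 21
  Job 2: M1 done at 16, M2 done at 28
  Job 6: M1 done at 24, M2 done at 39
  Job 4: M1 done at 36, M2 done at 46
  Job 1: M1 done at 40, M2 done at 48
Makespan = 48

48


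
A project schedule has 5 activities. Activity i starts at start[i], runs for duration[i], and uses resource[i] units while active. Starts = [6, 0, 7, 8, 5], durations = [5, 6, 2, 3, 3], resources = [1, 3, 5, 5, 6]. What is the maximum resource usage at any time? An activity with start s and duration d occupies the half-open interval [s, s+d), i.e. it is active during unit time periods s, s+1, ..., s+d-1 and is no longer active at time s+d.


Each activity i is active on [start_i, start_i + duration_i).
Compute total resource usage per time slot:
  t=0: active resources = [3], total = 3
  t=1: active resources = [3], total = 3
  t=2: active resources = [3], total = 3
  t=3: active resources = [3], total = 3
  t=4: active resources = [3], total = 3
  t=5: active resources = [3, 6], total = 9
  t=6: active resources = [1, 6], total = 7
  t=7: active resources = [1, 5, 6], total = 12
  t=8: active resources = [1, 5, 5], total = 11
  t=9: active resources = [1, 5], total = 6
  t=10: active resources = [1, 5], total = 6
Peak resource demand = 12

12


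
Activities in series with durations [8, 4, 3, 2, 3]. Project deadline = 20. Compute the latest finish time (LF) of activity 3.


LF(activity 3) = deadline - sum of successor durations
Successors: activities 4 through 5 with durations [2, 3]
Sum of successor durations = 5
LF = 20 - 5 = 15

15


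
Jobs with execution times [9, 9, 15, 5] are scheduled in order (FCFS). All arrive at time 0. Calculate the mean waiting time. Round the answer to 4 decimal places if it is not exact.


FCFS order (as given): [9, 9, 15, 5]
Waiting times:
  Job 1: wait = 0
  Job 2: wait = 9
  Job 3: wait = 18
  Job 4: wait = 33
Sum of waiting times = 60
Average waiting time = 60/4 = 15.0

15.0


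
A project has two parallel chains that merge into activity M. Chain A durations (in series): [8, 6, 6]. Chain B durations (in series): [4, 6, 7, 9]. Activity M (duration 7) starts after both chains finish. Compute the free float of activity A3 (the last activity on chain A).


ES(A3) = sum of predecessors on chain A = 14
EF(A3) = ES + duration = 14 + 6 = 20
Successor of A3 is M. ES(M) = max(sum(A), sum(B)) = max(20, 26) = 26
Free float = ES(successor) - EF(current) = 26 - 20 = 6

6


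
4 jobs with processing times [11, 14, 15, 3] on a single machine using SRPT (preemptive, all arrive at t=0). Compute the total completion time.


Since all jobs arrive at t=0, SRPT equals SPT ordering.
SPT order: [3, 11, 14, 15]
Completion times:
  Job 1: p=3, C=3
  Job 2: p=11, C=14
  Job 3: p=14, C=28
  Job 4: p=15, C=43
Total completion time = 3 + 14 + 28 + 43 = 88

88


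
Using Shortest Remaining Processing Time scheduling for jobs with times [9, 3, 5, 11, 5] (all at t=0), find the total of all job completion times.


Since all jobs arrive at t=0, SRPT equals SPT ordering.
SPT order: [3, 5, 5, 9, 11]
Completion times:
  Job 1: p=3, C=3
  Job 2: p=5, C=8
  Job 3: p=5, C=13
  Job 4: p=9, C=22
  Job 5: p=11, C=33
Total completion time = 3 + 8 + 13 + 22 + 33 = 79

79


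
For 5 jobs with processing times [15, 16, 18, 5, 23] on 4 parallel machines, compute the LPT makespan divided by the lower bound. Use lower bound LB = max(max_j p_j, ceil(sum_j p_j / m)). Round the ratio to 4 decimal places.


LPT order: [23, 18, 16, 15, 5]
Machine loads after assignment: [23, 18, 16, 20]
LPT makespan = 23
Lower bound = max(max_job, ceil(total/4)) = max(23, 20) = 23
Ratio = 23 / 23 = 1.0

1.0


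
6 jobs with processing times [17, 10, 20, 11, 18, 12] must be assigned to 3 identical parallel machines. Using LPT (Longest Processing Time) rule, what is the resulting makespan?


Sort jobs in decreasing order (LPT): [20, 18, 17, 12, 11, 10]
Assign each job to the least loaded machine:
  Machine 1: jobs [20, 10], load = 30
  Machine 2: jobs [18, 11], load = 29
  Machine 3: jobs [17, 12], load = 29
Makespan = max load = 30

30


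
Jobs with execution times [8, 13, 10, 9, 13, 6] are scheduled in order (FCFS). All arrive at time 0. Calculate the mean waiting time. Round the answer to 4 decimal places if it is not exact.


FCFS order (as given): [8, 13, 10, 9, 13, 6]
Waiting times:
  Job 1: wait = 0
  Job 2: wait = 8
  Job 3: wait = 21
  Job 4: wait = 31
  Job 5: wait = 40
  Job 6: wait = 53
Sum of waiting times = 153
Average waiting time = 153/6 = 25.5

25.5


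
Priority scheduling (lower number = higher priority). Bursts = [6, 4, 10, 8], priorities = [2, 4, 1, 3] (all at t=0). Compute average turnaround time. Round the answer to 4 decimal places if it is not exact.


Sort by priority (ascending = highest first):
Order: [(1, 10), (2, 6), (3, 8), (4, 4)]
Completion times:
  Priority 1, burst=10, C=10
  Priority 2, burst=6, C=16
  Priority 3, burst=8, C=24
  Priority 4, burst=4, C=28
Average turnaround = 78/4 = 19.5

19.5


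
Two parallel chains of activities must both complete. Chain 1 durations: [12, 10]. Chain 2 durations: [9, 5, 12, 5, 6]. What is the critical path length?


Path A total = 12 + 10 = 22
Path B total = 9 + 5 + 12 + 5 + 6 = 37
Critical path = longest path = max(22, 37) = 37

37


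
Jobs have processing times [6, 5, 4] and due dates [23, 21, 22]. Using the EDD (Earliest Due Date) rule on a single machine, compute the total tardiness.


Sort by due date (EDD order): [(5, 21), (4, 22), (6, 23)]
Compute completion times and tardiness:
  Job 1: p=5, d=21, C=5, tardiness=max(0,5-21)=0
  Job 2: p=4, d=22, C=9, tardiness=max(0,9-22)=0
  Job 3: p=6, d=23, C=15, tardiness=max(0,15-23)=0
Total tardiness = 0

0


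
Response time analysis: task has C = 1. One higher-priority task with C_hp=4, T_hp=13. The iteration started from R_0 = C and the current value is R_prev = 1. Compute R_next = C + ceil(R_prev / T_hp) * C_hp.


R_next = C + ceil(R_prev / T_hp) * C_hp
ceil(1 / 13) = ceil(0.0769) = 1
Interference = 1 * 4 = 4
R_next = 1 + 4 = 5

5


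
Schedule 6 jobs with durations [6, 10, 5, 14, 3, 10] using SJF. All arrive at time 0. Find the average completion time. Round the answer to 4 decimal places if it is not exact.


SJF order (ascending): [3, 5, 6, 10, 10, 14]
Completion times:
  Job 1: burst=3, C=3
  Job 2: burst=5, C=8
  Job 3: burst=6, C=14
  Job 4: burst=10, C=24
  Job 5: burst=10, C=34
  Job 6: burst=14, C=48
Average completion = 131/6 = 21.8333

21.8333


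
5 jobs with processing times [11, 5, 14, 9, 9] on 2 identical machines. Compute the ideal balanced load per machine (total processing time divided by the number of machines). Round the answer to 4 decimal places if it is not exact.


Total processing time = 11 + 5 + 14 + 9 + 9 = 48
Number of machines = 2
Ideal balanced load = 48 / 2 = 24.0

24.0


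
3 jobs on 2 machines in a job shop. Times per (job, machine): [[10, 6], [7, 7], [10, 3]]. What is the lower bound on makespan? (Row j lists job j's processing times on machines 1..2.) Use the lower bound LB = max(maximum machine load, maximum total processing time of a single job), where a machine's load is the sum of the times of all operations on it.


Machine loads:
  Machine 1: 10 + 7 + 10 = 27
  Machine 2: 6 + 7 + 3 = 16
Max machine load = 27
Job totals:
  Job 1: 16
  Job 2: 14
  Job 3: 13
Max job total = 16
Lower bound = max(27, 16) = 27

27


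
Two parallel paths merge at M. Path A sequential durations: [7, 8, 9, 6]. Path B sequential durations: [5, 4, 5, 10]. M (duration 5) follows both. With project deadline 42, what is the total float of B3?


Forward pass: ES(B3) = sum of predecessors on chain B = 9
EF = ES + duration = 9 + 5 = 14
Backward pass: LF(M) = deadline = 42; LS(M) = 42 - 5 = 37
LF(B3) = LS(M) - sum(successors on chain B) = 37 - 10 = 27
LS = LF - duration = 27 - 5 = 22
Total float = LS - ES = 22 - 9 = 13

13


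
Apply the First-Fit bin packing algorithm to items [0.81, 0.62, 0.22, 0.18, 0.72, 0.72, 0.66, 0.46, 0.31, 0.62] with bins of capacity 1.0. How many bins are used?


Place items sequentially using First-Fit:
  Item 0.81 -> new Bin 1
  Item 0.62 -> new Bin 2
  Item 0.22 -> Bin 2 (now 0.84)
  Item 0.18 -> Bin 1 (now 0.99)
  Item 0.72 -> new Bin 3
  Item 0.72 -> new Bin 4
  Item 0.66 -> new Bin 5
  Item 0.46 -> new Bin 6
  Item 0.31 -> Bin 5 (now 0.97)
  Item 0.62 -> new Bin 7
Total bins used = 7

7


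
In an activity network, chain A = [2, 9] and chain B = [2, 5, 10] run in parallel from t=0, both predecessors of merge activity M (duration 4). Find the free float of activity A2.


ES(A2) = sum of predecessors on chain A = 2
EF(A2) = ES + duration = 2 + 9 = 11
Successor of A2 is M. ES(M) = max(sum(A), sum(B)) = max(11, 17) = 17
Free float = ES(successor) - EF(current) = 17 - 11 = 6

6
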